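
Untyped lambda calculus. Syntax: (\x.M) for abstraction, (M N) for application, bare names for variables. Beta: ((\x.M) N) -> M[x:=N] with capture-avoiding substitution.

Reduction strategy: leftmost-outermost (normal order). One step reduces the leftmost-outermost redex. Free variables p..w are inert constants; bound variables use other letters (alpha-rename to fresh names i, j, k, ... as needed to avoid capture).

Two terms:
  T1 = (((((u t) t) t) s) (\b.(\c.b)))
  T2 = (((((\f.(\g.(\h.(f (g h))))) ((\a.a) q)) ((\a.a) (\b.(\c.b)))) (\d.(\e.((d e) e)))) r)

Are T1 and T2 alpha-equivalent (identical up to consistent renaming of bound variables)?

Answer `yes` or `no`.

Answer: no

Derivation:
Term 1: (((((u t) t) t) s) (\b.(\c.b)))
Term 2: (((((\f.(\g.(\h.(f (g h))))) ((\a.a) q)) ((\a.a) (\b.(\c.b)))) (\d.(\e.((d e) e)))) r)
Alpha-equivalence: compare structure up to binder renaming.
Result: False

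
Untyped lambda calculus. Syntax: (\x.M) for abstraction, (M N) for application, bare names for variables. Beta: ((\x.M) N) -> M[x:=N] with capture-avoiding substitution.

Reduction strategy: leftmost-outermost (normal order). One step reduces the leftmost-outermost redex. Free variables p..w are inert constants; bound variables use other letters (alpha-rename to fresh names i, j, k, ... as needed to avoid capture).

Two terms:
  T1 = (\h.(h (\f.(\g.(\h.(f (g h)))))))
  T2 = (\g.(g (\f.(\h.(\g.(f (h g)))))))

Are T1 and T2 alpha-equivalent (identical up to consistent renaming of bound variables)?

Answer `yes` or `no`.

Answer: yes

Derivation:
Term 1: (\h.(h (\f.(\g.(\h.(f (g h)))))))
Term 2: (\g.(g (\f.(\h.(\g.(f (h g)))))))
Alpha-equivalence: compare structure up to binder renaming.
Result: True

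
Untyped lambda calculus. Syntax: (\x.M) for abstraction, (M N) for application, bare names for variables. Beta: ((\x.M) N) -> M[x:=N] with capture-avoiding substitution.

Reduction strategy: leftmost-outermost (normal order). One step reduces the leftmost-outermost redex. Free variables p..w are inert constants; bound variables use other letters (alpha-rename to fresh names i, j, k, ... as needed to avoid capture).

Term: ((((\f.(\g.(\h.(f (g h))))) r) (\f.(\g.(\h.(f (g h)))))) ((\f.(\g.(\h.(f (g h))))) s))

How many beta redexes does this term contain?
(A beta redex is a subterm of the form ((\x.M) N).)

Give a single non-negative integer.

Term: ((((\f.(\g.(\h.(f (g h))))) r) (\f.(\g.(\h.(f (g h)))))) ((\f.(\g.(\h.(f (g h))))) s))
  Redex: ((\f.(\g.(\h.(f (g h))))) r)
  Redex: ((\f.(\g.(\h.(f (g h))))) s)
Total redexes: 2

Answer: 2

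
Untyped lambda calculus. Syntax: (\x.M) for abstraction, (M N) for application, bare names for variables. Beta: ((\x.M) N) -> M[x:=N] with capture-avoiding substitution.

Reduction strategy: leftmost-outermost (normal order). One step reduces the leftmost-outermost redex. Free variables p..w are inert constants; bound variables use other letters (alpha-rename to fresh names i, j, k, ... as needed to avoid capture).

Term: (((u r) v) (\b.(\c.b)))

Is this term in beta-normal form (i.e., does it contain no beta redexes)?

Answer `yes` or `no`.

Term: (((u r) v) (\b.(\c.b)))
No beta redexes found.

Answer: yes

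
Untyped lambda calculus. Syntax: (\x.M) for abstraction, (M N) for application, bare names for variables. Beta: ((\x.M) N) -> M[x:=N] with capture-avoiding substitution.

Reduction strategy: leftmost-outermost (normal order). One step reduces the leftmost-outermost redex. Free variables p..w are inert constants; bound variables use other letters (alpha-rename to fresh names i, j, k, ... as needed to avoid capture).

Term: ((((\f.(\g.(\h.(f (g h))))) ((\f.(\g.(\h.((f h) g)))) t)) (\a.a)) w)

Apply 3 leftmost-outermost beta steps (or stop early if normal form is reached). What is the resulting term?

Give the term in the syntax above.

Step 0: ((((\f.(\g.(\h.(f (g h))))) ((\f.(\g.(\h.((f h) g)))) t)) (\a.a)) w)
Step 1: (((\g.(\h.(((\f.(\g.(\h.((f h) g)))) t) (g h)))) (\a.a)) w)
Step 2: ((\h.(((\f.(\g.(\h.((f h) g)))) t) ((\a.a) h))) w)
Step 3: (((\f.(\g.(\h.((f h) g)))) t) ((\a.a) w))

Answer: (((\f.(\g.(\h.((f h) g)))) t) ((\a.a) w))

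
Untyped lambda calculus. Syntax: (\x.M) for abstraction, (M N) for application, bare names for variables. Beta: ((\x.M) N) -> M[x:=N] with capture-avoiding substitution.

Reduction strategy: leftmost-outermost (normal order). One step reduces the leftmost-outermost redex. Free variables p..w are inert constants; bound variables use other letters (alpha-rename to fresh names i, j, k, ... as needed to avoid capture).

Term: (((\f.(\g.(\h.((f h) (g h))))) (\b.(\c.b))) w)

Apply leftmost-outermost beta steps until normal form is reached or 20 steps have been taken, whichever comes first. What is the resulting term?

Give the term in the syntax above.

Answer: (\h.h)

Derivation:
Step 0: (((\f.(\g.(\h.((f h) (g h))))) (\b.(\c.b))) w)
Step 1: ((\g.(\h.(((\b.(\c.b)) h) (g h)))) w)
Step 2: (\h.(((\b.(\c.b)) h) (w h)))
Step 3: (\h.((\c.h) (w h)))
Step 4: (\h.h)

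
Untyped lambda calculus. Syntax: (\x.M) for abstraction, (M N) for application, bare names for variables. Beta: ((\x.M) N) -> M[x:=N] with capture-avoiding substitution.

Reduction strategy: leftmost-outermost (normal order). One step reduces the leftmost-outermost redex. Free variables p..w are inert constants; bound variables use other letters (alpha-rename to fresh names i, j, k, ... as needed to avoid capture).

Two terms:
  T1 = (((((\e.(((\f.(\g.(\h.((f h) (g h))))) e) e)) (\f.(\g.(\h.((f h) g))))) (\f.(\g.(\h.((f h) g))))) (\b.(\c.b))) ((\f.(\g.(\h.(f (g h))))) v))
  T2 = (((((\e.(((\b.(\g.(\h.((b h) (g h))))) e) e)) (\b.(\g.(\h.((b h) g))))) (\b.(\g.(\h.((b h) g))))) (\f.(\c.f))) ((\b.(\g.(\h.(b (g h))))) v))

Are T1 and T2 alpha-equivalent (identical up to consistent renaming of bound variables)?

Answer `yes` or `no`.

Term 1: (((((\e.(((\f.(\g.(\h.((f h) (g h))))) e) e)) (\f.(\g.(\h.((f h) g))))) (\f.(\g.(\h.((f h) g))))) (\b.(\c.b))) ((\f.(\g.(\h.(f (g h))))) v))
Term 2: (((((\e.(((\b.(\g.(\h.((b h) (g h))))) e) e)) (\b.(\g.(\h.((b h) g))))) (\b.(\g.(\h.((b h) g))))) (\f.(\c.f))) ((\b.(\g.(\h.(b (g h))))) v))
Alpha-equivalence: compare structure up to binder renaming.
Result: True

Answer: yes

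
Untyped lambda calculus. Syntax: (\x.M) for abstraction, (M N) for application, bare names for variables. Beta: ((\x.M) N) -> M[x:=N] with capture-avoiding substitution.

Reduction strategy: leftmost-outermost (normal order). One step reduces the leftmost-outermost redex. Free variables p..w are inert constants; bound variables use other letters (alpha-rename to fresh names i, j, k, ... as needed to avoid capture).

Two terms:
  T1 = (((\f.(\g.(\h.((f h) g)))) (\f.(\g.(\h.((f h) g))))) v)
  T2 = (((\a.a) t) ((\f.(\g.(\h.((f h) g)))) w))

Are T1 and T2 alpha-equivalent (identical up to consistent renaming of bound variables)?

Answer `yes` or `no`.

Term 1: (((\f.(\g.(\h.((f h) g)))) (\f.(\g.(\h.((f h) g))))) v)
Term 2: (((\a.a) t) ((\f.(\g.(\h.((f h) g)))) w))
Alpha-equivalence: compare structure up to binder renaming.
Result: False

Answer: no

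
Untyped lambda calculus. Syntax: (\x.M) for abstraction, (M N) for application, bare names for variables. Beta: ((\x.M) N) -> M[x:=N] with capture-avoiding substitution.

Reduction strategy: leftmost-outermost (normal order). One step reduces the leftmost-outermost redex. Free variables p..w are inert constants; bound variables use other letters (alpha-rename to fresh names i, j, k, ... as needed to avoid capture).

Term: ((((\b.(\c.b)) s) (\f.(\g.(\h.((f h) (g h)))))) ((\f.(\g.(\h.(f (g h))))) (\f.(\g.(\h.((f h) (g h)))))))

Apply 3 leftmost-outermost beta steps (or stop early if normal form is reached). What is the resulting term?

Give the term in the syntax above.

Step 0: ((((\b.(\c.b)) s) (\f.(\g.(\h.((f h) (g h)))))) ((\f.(\g.(\h.(f (g h))))) (\f.(\g.(\h.((f h) (g h)))))))
Step 1: (((\c.s) (\f.(\g.(\h.((f h) (g h)))))) ((\f.(\g.(\h.(f (g h))))) (\f.(\g.(\h.((f h) (g h)))))))
Step 2: (s ((\f.(\g.(\h.(f (g h))))) (\f.(\g.(\h.((f h) (g h)))))))
Step 3: (s (\g.(\h.((\f.(\g.(\h.((f h) (g h))))) (g h)))))

Answer: (s (\g.(\h.((\f.(\g.(\h.((f h) (g h))))) (g h)))))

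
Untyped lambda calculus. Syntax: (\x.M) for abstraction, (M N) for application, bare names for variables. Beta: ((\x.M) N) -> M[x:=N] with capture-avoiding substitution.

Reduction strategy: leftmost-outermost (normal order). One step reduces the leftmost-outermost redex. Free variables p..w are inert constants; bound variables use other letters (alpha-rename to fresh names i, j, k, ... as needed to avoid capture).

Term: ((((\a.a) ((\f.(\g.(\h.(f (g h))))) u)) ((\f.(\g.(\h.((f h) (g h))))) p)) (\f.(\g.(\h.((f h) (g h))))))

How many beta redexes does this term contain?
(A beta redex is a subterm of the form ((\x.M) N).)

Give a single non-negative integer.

Term: ((((\a.a) ((\f.(\g.(\h.(f (g h))))) u)) ((\f.(\g.(\h.((f h) (g h))))) p)) (\f.(\g.(\h.((f h) (g h))))))
  Redex: ((\a.a) ((\f.(\g.(\h.(f (g h))))) u))
  Redex: ((\f.(\g.(\h.(f (g h))))) u)
  Redex: ((\f.(\g.(\h.((f h) (g h))))) p)
Total redexes: 3

Answer: 3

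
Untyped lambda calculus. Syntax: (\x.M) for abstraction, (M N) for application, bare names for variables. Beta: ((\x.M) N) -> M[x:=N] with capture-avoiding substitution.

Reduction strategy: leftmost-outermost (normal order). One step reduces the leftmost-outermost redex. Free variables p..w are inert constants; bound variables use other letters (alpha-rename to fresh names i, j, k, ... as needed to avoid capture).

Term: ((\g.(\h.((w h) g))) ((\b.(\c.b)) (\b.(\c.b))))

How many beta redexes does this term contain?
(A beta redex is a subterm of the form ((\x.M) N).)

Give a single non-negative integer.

Answer: 2

Derivation:
Term: ((\g.(\h.((w h) g))) ((\b.(\c.b)) (\b.(\c.b))))
  Redex: ((\g.(\h.((w h) g))) ((\b.(\c.b)) (\b.(\c.b))))
  Redex: ((\b.(\c.b)) (\b.(\c.b)))
Total redexes: 2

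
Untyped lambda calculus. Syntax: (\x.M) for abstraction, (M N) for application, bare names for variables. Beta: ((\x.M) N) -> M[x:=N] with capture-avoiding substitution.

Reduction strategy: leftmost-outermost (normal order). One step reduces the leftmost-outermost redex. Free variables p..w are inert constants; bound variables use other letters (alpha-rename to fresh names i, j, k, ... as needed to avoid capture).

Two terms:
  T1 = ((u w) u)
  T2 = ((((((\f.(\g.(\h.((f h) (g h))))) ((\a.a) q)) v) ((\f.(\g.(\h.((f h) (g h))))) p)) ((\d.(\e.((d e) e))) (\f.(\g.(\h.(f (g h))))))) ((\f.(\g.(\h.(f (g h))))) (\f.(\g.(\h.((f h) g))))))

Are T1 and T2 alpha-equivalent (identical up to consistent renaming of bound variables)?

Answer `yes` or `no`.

Term 1: ((u w) u)
Term 2: ((((((\f.(\g.(\h.((f h) (g h))))) ((\a.a) q)) v) ((\f.(\g.(\h.((f h) (g h))))) p)) ((\d.(\e.((d e) e))) (\f.(\g.(\h.(f (g h))))))) ((\f.(\g.(\h.(f (g h))))) (\f.(\g.(\h.((f h) g))))))
Alpha-equivalence: compare structure up to binder renaming.
Result: False

Answer: no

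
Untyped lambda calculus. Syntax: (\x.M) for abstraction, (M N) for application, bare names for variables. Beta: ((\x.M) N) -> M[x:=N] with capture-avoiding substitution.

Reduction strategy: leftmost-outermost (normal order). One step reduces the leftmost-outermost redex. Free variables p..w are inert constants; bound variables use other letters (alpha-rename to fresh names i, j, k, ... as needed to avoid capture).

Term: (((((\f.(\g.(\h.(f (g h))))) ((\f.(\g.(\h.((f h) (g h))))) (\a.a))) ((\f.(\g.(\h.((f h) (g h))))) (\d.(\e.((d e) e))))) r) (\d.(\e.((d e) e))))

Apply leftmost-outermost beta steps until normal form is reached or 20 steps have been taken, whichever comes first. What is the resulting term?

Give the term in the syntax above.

Answer: (\e.(((((r (\d.(\e.((d e) e)))) (r (\d.(\e.((d e) e))))) (r (\d.(\e.((d e) e))))) e) e))

Derivation:
Step 0: (((((\f.(\g.(\h.(f (g h))))) ((\f.(\g.(\h.((f h) (g h))))) (\a.a))) ((\f.(\g.(\h.((f h) (g h))))) (\d.(\e.((d e) e))))) r) (\d.(\e.((d e) e))))
Step 1: ((((\g.(\h.(((\f.(\g.(\h.((f h) (g h))))) (\a.a)) (g h)))) ((\f.(\g.(\h.((f h) (g h))))) (\d.(\e.((d e) e))))) r) (\d.(\e.((d e) e))))
Step 2: (((\h.(((\f.(\g.(\h.((f h) (g h))))) (\a.a)) (((\f.(\g.(\h.((f h) (g h))))) (\d.(\e.((d e) e)))) h))) r) (\d.(\e.((d e) e))))
Step 3: ((((\f.(\g.(\h.((f h) (g h))))) (\a.a)) (((\f.(\g.(\h.((f h) (g h))))) (\d.(\e.((d e) e)))) r)) (\d.(\e.((d e) e))))
Step 4: (((\g.(\h.(((\a.a) h) (g h)))) (((\f.(\g.(\h.((f h) (g h))))) (\d.(\e.((d e) e)))) r)) (\d.(\e.((d e) e))))
Step 5: ((\h.(((\a.a) h) ((((\f.(\g.(\h.((f h) (g h))))) (\d.(\e.((d e) e)))) r) h))) (\d.(\e.((d e) e))))
Step 6: (((\a.a) (\d.(\e.((d e) e)))) ((((\f.(\g.(\h.((f h) (g h))))) (\d.(\e.((d e) e)))) r) (\d.(\e.((d e) e)))))
Step 7: ((\d.(\e.((d e) e))) ((((\f.(\g.(\h.((f h) (g h))))) (\d.(\e.((d e) e)))) r) (\d.(\e.((d e) e)))))
Step 8: (\e.((((((\f.(\g.(\h.((f h) (g h))))) (\d.(\e.((d e) e)))) r) (\d.(\e.((d e) e)))) e) e))
Step 9: (\e.(((((\g.(\h.(((\d.(\e.((d e) e))) h) (g h)))) r) (\d.(\e.((d e) e)))) e) e))
Step 10: (\e.((((\h.(((\d.(\e.((d e) e))) h) (r h))) (\d.(\e.((d e) e)))) e) e))
Step 11: (\e.(((((\d.(\e.((d e) e))) (\d.(\e.((d e) e)))) (r (\d.(\e.((d e) e))))) e) e))
Step 12: (\e.((((\e.(((\d.(\e.((d e) e))) e) e)) (r (\d.(\e.((d e) e))))) e) e))
Step 13: (\e.(((((\d.(\e.((d e) e))) (r (\d.(\e.((d e) e))))) (r (\d.(\e.((d e) e))))) e) e))
Step 14: (\e.((((\e.(((r (\d.(\e.((d e) e)))) e) e)) (r (\d.(\e.((d e) e))))) e) e))
Step 15: (\e.(((((r (\d.(\e.((d e) e)))) (r (\d.(\e.((d e) e))))) (r (\d.(\e.((d e) e))))) e) e))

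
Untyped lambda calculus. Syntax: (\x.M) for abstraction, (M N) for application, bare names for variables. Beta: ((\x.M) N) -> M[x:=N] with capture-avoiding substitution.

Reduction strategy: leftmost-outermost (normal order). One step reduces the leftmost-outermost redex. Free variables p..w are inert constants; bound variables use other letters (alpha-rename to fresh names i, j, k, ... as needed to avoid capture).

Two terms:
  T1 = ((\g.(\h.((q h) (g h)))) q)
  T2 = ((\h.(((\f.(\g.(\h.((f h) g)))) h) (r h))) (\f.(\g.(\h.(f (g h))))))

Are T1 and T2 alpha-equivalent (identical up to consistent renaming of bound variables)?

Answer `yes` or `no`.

Answer: no

Derivation:
Term 1: ((\g.(\h.((q h) (g h)))) q)
Term 2: ((\h.(((\f.(\g.(\h.((f h) g)))) h) (r h))) (\f.(\g.(\h.(f (g h))))))
Alpha-equivalence: compare structure up to binder renaming.
Result: False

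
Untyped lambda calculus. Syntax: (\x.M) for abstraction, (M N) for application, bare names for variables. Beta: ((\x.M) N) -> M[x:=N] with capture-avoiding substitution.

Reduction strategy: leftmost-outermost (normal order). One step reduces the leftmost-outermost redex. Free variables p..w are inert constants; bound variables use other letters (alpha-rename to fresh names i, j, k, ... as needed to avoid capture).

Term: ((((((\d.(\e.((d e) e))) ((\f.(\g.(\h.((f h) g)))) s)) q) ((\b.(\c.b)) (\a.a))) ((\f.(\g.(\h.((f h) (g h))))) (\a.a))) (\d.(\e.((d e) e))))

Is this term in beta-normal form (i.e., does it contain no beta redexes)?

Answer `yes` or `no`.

Answer: no

Derivation:
Term: ((((((\d.(\e.((d e) e))) ((\f.(\g.(\h.((f h) g)))) s)) q) ((\b.(\c.b)) (\a.a))) ((\f.(\g.(\h.((f h) (g h))))) (\a.a))) (\d.(\e.((d e) e))))
Found 4 beta redex(es).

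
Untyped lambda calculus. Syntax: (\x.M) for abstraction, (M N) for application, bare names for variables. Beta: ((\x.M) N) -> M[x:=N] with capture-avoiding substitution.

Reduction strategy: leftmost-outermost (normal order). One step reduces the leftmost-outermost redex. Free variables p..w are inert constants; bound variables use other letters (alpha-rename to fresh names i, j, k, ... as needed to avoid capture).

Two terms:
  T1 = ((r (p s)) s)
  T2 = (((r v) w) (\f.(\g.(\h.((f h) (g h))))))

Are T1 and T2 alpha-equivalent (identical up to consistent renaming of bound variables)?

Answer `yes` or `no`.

Answer: no

Derivation:
Term 1: ((r (p s)) s)
Term 2: (((r v) w) (\f.(\g.(\h.((f h) (g h))))))
Alpha-equivalence: compare structure up to binder renaming.
Result: False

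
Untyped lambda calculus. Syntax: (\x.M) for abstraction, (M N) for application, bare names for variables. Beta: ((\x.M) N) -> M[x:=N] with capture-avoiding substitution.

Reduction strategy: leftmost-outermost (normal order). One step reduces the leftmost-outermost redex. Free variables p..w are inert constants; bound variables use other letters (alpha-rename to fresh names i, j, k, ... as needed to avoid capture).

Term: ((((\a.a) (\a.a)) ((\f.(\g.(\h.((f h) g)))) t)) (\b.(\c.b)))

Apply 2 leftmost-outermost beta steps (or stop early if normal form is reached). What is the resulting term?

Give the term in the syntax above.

Step 0: ((((\a.a) (\a.a)) ((\f.(\g.(\h.((f h) g)))) t)) (\b.(\c.b)))
Step 1: (((\a.a) ((\f.(\g.(\h.((f h) g)))) t)) (\b.(\c.b)))
Step 2: (((\f.(\g.(\h.((f h) g)))) t) (\b.(\c.b)))

Answer: (((\f.(\g.(\h.((f h) g)))) t) (\b.(\c.b)))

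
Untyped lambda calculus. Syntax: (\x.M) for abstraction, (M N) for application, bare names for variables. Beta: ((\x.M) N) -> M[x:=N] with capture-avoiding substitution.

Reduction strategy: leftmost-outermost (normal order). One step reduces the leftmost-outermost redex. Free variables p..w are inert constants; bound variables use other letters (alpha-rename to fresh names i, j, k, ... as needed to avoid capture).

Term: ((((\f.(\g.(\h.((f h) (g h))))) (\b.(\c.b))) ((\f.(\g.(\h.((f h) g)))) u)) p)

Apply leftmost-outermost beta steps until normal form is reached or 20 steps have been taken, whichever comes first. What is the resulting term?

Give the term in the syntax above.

Answer: p

Derivation:
Step 0: ((((\f.(\g.(\h.((f h) (g h))))) (\b.(\c.b))) ((\f.(\g.(\h.((f h) g)))) u)) p)
Step 1: (((\g.(\h.(((\b.(\c.b)) h) (g h)))) ((\f.(\g.(\h.((f h) g)))) u)) p)
Step 2: ((\h.(((\b.(\c.b)) h) (((\f.(\g.(\h.((f h) g)))) u) h))) p)
Step 3: (((\b.(\c.b)) p) (((\f.(\g.(\h.((f h) g)))) u) p))
Step 4: ((\c.p) (((\f.(\g.(\h.((f h) g)))) u) p))
Step 5: p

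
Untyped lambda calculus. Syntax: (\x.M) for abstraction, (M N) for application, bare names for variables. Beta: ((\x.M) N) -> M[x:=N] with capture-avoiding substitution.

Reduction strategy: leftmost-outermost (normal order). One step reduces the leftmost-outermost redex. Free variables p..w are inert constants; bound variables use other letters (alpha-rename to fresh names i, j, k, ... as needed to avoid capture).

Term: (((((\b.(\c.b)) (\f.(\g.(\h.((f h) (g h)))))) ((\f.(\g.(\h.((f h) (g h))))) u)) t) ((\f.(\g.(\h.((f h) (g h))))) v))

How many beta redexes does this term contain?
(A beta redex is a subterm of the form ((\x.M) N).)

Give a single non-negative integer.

Term: (((((\b.(\c.b)) (\f.(\g.(\h.((f h) (g h)))))) ((\f.(\g.(\h.((f h) (g h))))) u)) t) ((\f.(\g.(\h.((f h) (g h))))) v))
  Redex: ((\b.(\c.b)) (\f.(\g.(\h.((f h) (g h))))))
  Redex: ((\f.(\g.(\h.((f h) (g h))))) u)
  Redex: ((\f.(\g.(\h.((f h) (g h))))) v)
Total redexes: 3

Answer: 3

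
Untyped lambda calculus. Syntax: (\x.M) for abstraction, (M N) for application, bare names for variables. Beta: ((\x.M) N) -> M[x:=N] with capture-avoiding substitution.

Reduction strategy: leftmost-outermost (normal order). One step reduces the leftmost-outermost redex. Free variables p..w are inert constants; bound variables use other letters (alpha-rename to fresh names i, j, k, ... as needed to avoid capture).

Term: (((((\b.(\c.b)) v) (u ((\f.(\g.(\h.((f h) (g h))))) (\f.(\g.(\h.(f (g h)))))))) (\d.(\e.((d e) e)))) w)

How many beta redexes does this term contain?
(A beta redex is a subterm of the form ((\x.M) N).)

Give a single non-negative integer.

Term: (((((\b.(\c.b)) v) (u ((\f.(\g.(\h.((f h) (g h))))) (\f.(\g.(\h.(f (g h)))))))) (\d.(\e.((d e) e)))) w)
  Redex: ((\b.(\c.b)) v)
  Redex: ((\f.(\g.(\h.((f h) (g h))))) (\f.(\g.(\h.(f (g h))))))
Total redexes: 2

Answer: 2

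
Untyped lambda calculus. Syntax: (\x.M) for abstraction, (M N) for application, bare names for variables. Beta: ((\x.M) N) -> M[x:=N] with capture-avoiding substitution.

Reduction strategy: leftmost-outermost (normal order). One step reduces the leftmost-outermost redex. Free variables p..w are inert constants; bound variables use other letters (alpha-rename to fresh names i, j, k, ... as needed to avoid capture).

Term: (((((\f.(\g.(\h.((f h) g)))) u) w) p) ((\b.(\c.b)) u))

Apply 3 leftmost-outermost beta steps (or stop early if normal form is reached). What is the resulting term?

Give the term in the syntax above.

Answer: (((u p) w) ((\b.(\c.b)) u))

Derivation:
Step 0: (((((\f.(\g.(\h.((f h) g)))) u) w) p) ((\b.(\c.b)) u))
Step 1: ((((\g.(\h.((u h) g))) w) p) ((\b.(\c.b)) u))
Step 2: (((\h.((u h) w)) p) ((\b.(\c.b)) u))
Step 3: (((u p) w) ((\b.(\c.b)) u))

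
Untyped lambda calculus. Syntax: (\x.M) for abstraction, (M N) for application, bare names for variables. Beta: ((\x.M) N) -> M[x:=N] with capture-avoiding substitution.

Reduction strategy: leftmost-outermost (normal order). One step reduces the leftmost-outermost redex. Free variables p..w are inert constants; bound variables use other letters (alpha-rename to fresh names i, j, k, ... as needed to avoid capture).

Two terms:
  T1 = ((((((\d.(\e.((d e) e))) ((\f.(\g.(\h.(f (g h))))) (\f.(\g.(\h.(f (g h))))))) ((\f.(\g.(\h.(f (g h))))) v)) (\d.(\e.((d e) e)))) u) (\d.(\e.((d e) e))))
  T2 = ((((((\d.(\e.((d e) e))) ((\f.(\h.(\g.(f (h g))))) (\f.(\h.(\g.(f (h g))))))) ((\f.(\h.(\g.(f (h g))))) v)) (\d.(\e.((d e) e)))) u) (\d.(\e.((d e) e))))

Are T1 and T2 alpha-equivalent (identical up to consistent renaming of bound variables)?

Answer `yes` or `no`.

Answer: yes

Derivation:
Term 1: ((((((\d.(\e.((d e) e))) ((\f.(\g.(\h.(f (g h))))) (\f.(\g.(\h.(f (g h))))))) ((\f.(\g.(\h.(f (g h))))) v)) (\d.(\e.((d e) e)))) u) (\d.(\e.((d e) e))))
Term 2: ((((((\d.(\e.((d e) e))) ((\f.(\h.(\g.(f (h g))))) (\f.(\h.(\g.(f (h g))))))) ((\f.(\h.(\g.(f (h g))))) v)) (\d.(\e.((d e) e)))) u) (\d.(\e.((d e) e))))
Alpha-equivalence: compare structure up to binder renaming.
Result: True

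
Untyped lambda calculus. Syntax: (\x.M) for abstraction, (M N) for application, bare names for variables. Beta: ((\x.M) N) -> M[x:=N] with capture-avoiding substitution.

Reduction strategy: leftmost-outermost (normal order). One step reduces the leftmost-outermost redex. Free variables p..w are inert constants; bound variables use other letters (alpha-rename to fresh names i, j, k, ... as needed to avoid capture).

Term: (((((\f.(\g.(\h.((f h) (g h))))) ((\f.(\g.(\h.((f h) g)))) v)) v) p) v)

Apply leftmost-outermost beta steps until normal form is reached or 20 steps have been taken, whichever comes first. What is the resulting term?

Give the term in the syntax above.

Step 0: (((((\f.(\g.(\h.((f h) (g h))))) ((\f.(\g.(\h.((f h) g)))) v)) v) p) v)
Step 1: ((((\g.(\h.((((\f.(\g.(\h.((f h) g)))) v) h) (g h)))) v) p) v)
Step 2: (((\h.((((\f.(\g.(\h.((f h) g)))) v) h) (v h))) p) v)
Step 3: (((((\f.(\g.(\h.((f h) g)))) v) p) (v p)) v)
Step 4: ((((\g.(\h.((v h) g))) p) (v p)) v)
Step 5: (((\h.((v h) p)) (v p)) v)
Step 6: (((v (v p)) p) v)

Answer: (((v (v p)) p) v)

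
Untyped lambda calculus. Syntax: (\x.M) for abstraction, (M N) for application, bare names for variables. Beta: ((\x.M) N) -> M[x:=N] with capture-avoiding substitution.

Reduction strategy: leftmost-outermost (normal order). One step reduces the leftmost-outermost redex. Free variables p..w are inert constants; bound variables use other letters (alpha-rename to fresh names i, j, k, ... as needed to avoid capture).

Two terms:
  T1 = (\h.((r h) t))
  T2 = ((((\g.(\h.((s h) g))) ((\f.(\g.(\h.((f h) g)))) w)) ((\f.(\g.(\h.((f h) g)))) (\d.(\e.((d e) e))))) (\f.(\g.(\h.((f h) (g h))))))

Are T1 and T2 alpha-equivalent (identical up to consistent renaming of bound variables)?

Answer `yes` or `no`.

Answer: no

Derivation:
Term 1: (\h.((r h) t))
Term 2: ((((\g.(\h.((s h) g))) ((\f.(\g.(\h.((f h) g)))) w)) ((\f.(\g.(\h.((f h) g)))) (\d.(\e.((d e) e))))) (\f.(\g.(\h.((f h) (g h))))))
Alpha-equivalence: compare structure up to binder renaming.
Result: False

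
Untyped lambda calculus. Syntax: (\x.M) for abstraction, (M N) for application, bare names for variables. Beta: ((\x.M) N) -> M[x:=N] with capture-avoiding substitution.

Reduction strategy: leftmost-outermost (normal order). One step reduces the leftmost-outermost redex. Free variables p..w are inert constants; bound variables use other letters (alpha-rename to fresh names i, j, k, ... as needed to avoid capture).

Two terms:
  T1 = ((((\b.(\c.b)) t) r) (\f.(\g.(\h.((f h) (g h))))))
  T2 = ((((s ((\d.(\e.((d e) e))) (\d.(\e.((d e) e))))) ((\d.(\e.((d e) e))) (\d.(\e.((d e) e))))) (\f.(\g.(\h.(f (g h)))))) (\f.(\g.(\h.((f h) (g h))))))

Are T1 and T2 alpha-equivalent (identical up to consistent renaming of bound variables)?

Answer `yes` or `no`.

Term 1: ((((\b.(\c.b)) t) r) (\f.(\g.(\h.((f h) (g h))))))
Term 2: ((((s ((\d.(\e.((d e) e))) (\d.(\e.((d e) e))))) ((\d.(\e.((d e) e))) (\d.(\e.((d e) e))))) (\f.(\g.(\h.(f (g h)))))) (\f.(\g.(\h.((f h) (g h))))))
Alpha-equivalence: compare structure up to binder renaming.
Result: False

Answer: no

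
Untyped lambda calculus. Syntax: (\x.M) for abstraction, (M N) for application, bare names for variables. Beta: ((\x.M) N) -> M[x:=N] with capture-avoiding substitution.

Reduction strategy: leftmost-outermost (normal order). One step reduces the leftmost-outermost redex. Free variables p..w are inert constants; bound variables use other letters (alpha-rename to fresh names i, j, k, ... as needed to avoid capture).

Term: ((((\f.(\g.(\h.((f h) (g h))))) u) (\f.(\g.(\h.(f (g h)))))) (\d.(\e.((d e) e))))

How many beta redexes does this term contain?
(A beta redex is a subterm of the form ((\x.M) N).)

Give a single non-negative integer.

Answer: 1

Derivation:
Term: ((((\f.(\g.(\h.((f h) (g h))))) u) (\f.(\g.(\h.(f (g h)))))) (\d.(\e.((d e) e))))
  Redex: ((\f.(\g.(\h.((f h) (g h))))) u)
Total redexes: 1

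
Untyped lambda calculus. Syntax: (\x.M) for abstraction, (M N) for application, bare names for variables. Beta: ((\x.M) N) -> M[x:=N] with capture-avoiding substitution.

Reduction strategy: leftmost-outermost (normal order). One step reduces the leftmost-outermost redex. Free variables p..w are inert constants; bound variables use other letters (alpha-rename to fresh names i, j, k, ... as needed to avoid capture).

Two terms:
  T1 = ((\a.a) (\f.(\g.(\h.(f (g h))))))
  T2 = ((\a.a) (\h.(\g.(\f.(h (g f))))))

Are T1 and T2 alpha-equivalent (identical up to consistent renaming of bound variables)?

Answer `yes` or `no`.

Answer: yes

Derivation:
Term 1: ((\a.a) (\f.(\g.(\h.(f (g h))))))
Term 2: ((\a.a) (\h.(\g.(\f.(h (g f))))))
Alpha-equivalence: compare structure up to binder renaming.
Result: True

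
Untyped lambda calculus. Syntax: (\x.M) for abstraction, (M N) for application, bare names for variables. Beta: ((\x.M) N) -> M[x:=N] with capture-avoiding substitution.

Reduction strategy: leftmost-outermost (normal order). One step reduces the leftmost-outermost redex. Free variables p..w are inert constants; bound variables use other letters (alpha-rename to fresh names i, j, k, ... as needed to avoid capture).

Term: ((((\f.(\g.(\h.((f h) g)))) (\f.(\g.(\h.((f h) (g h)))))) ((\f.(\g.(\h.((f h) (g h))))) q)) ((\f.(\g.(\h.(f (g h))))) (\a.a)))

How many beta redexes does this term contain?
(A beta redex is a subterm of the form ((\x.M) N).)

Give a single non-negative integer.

Term: ((((\f.(\g.(\h.((f h) g)))) (\f.(\g.(\h.((f h) (g h)))))) ((\f.(\g.(\h.((f h) (g h))))) q)) ((\f.(\g.(\h.(f (g h))))) (\a.a)))
  Redex: ((\f.(\g.(\h.((f h) g)))) (\f.(\g.(\h.((f h) (g h))))))
  Redex: ((\f.(\g.(\h.((f h) (g h))))) q)
  Redex: ((\f.(\g.(\h.(f (g h))))) (\a.a))
Total redexes: 3

Answer: 3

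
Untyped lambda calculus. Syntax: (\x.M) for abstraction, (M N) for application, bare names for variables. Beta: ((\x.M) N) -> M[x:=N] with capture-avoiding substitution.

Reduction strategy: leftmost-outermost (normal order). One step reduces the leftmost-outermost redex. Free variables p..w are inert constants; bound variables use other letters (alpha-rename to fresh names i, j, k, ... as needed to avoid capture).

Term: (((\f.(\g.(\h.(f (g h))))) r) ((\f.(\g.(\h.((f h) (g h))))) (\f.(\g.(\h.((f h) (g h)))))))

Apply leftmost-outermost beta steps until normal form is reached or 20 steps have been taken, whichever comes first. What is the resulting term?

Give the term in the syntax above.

Step 0: (((\f.(\g.(\h.(f (g h))))) r) ((\f.(\g.(\h.((f h) (g h))))) (\f.(\g.(\h.((f h) (g h)))))))
Step 1: ((\g.(\h.(r (g h)))) ((\f.(\g.(\h.((f h) (g h))))) (\f.(\g.(\h.((f h) (g h)))))))
Step 2: (\h.(r (((\f.(\g.(\h.((f h) (g h))))) (\f.(\g.(\h.((f h) (g h)))))) h)))
Step 3: (\h.(r ((\g.(\h.(((\f.(\g.(\h.((f h) (g h))))) h) (g h)))) h)))
Step 4: (\h.(r (\i.(((\f.(\g.(\h.((f h) (g h))))) i) (h i)))))
Step 5: (\h.(r (\i.((\g.(\h.((i h) (g h)))) (h i)))))
Step 6: (\h.(r (\i.(\j.((i j) ((h i) j))))))

Answer: (\h.(r (\i.(\j.((i j) ((h i) j))))))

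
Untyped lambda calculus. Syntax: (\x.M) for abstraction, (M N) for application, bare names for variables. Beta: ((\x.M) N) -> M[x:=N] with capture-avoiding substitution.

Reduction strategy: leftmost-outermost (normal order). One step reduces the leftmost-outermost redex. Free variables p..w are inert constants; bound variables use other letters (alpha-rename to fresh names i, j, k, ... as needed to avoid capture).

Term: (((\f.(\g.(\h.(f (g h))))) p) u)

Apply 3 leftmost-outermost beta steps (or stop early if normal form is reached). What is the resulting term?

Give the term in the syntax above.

Answer: (\h.(p (u h)))

Derivation:
Step 0: (((\f.(\g.(\h.(f (g h))))) p) u)
Step 1: ((\g.(\h.(p (g h)))) u)
Step 2: (\h.(p (u h)))
Step 3: (normal form reached)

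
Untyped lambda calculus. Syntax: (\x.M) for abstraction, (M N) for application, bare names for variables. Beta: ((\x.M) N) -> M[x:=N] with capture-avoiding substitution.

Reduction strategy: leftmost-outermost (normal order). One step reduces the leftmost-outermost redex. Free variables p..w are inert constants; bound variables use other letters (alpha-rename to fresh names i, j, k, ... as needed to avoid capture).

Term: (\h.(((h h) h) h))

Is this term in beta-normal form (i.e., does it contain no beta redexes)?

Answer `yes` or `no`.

Term: (\h.(((h h) h) h))
No beta redexes found.

Answer: yes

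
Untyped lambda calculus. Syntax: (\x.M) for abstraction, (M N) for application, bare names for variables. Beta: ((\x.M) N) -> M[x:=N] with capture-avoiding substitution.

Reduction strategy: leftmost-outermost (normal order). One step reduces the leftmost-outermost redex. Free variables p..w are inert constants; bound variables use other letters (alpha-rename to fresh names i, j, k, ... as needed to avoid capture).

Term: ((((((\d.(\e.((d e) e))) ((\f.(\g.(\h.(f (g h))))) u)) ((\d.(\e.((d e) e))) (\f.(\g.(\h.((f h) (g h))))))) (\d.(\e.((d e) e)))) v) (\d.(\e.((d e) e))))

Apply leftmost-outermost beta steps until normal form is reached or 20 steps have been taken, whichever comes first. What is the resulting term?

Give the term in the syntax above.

Answer: ((((u (\h.((h (\i.((h i) (h i)))) (h (((\f.(\g.(\h.((f h) (g h))))) h) h))))) (\d.(\e.((d e) e)))) v) (\d.(\e.((d e) e))))

Derivation:
Step 0: ((((((\d.(\e.((d e) e))) ((\f.(\g.(\h.(f (g h))))) u)) ((\d.(\e.((d e) e))) (\f.(\g.(\h.((f h) (g h))))))) (\d.(\e.((d e) e)))) v) (\d.(\e.((d e) e))))
Step 1: (((((\e.((((\f.(\g.(\h.(f (g h))))) u) e) e)) ((\d.(\e.((d e) e))) (\f.(\g.(\h.((f h) (g h))))))) (\d.(\e.((d e) e)))) v) (\d.(\e.((d e) e))))
Step 2: (((((((\f.(\g.(\h.(f (g h))))) u) ((\d.(\e.((d e) e))) (\f.(\g.(\h.((f h) (g h))))))) ((\d.(\e.((d e) e))) (\f.(\g.(\h.((f h) (g h))))))) (\d.(\e.((d e) e)))) v) (\d.(\e.((d e) e))))
Step 3: ((((((\g.(\h.(u (g h)))) ((\d.(\e.((d e) e))) (\f.(\g.(\h.((f h) (g h))))))) ((\d.(\e.((d e) e))) (\f.(\g.(\h.((f h) (g h))))))) (\d.(\e.((d e) e)))) v) (\d.(\e.((d e) e))))
Step 4: (((((\h.(u (((\d.(\e.((d e) e))) (\f.(\g.(\h.((f h) (g h)))))) h))) ((\d.(\e.((d e) e))) (\f.(\g.(\h.((f h) (g h))))))) (\d.(\e.((d e) e)))) v) (\d.(\e.((d e) e))))
Step 5: ((((u (((\d.(\e.((d e) e))) (\f.(\g.(\h.((f h) (g h)))))) ((\d.(\e.((d e) e))) (\f.(\g.(\h.((f h) (g h)))))))) (\d.(\e.((d e) e)))) v) (\d.(\e.((d e) e))))
Step 6: ((((u ((\e.(((\f.(\g.(\h.((f h) (g h))))) e) e)) ((\d.(\e.((d e) e))) (\f.(\g.(\h.((f h) (g h)))))))) (\d.(\e.((d e) e)))) v) (\d.(\e.((d e) e))))
Step 7: ((((u (((\f.(\g.(\h.((f h) (g h))))) ((\d.(\e.((d e) e))) (\f.(\g.(\h.((f h) (g h))))))) ((\d.(\e.((d e) e))) (\f.(\g.(\h.((f h) (g h)))))))) (\d.(\e.((d e) e)))) v) (\d.(\e.((d e) e))))
Step 8: ((((u ((\g.(\h.((((\d.(\e.((d e) e))) (\f.(\g.(\h.((f h) (g h)))))) h) (g h)))) ((\d.(\e.((d e) e))) (\f.(\g.(\h.((f h) (g h)))))))) (\d.(\e.((d e) e)))) v) (\d.(\e.((d e) e))))
Step 9: ((((u (\h.((((\d.(\e.((d e) e))) (\f.(\g.(\h.((f h) (g h)))))) h) (((\d.(\e.((d e) e))) (\f.(\g.(\h.((f h) (g h)))))) h)))) (\d.(\e.((d e) e)))) v) (\d.(\e.((d e) e))))
Step 10: ((((u (\h.(((\e.(((\f.(\g.(\h.((f h) (g h))))) e) e)) h) (((\d.(\e.((d e) e))) (\f.(\g.(\h.((f h) (g h)))))) h)))) (\d.(\e.((d e) e)))) v) (\d.(\e.((d e) e))))
Step 11: ((((u (\h.((((\f.(\g.(\h.((f h) (g h))))) h) h) (((\d.(\e.((d e) e))) (\f.(\g.(\h.((f h) (g h)))))) h)))) (\d.(\e.((d e) e)))) v) (\d.(\e.((d e) e))))
Step 12: ((((u (\h.(((\g.(\i.((h i) (g i)))) h) (((\d.(\e.((d e) e))) (\f.(\g.(\h.((f h) (g h)))))) h)))) (\d.(\e.((d e) e)))) v) (\d.(\e.((d e) e))))
Step 13: ((((u (\h.((\i.((h i) (h i))) (((\d.(\e.((d e) e))) (\f.(\g.(\h.((f h) (g h)))))) h)))) (\d.(\e.((d e) e)))) v) (\d.(\e.((d e) e))))
Step 14: ((((u (\h.((h (((\d.(\e.((d e) e))) (\f.(\g.(\h.((f h) (g h)))))) h)) (h (((\d.(\e.((d e) e))) (\f.(\g.(\h.((f h) (g h)))))) h))))) (\d.(\e.((d e) e)))) v) (\d.(\e.((d e) e))))
Step 15: ((((u (\h.((h ((\e.(((\f.(\g.(\h.((f h) (g h))))) e) e)) h)) (h (((\d.(\e.((d e) e))) (\f.(\g.(\h.((f h) (g h)))))) h))))) (\d.(\e.((d e) e)))) v) (\d.(\e.((d e) e))))
Step 16: ((((u (\h.((h (((\f.(\g.(\h.((f h) (g h))))) h) h)) (h (((\d.(\e.((d e) e))) (\f.(\g.(\h.((f h) (g h)))))) h))))) (\d.(\e.((d e) e)))) v) (\d.(\e.((d e) e))))
Step 17: ((((u (\h.((h ((\g.(\i.((h i) (g i)))) h)) (h (((\d.(\e.((d e) e))) (\f.(\g.(\h.((f h) (g h)))))) h))))) (\d.(\e.((d e) e)))) v) (\d.(\e.((d e) e))))
Step 18: ((((u (\h.((h (\i.((h i) (h i)))) (h (((\d.(\e.((d e) e))) (\f.(\g.(\h.((f h) (g h)))))) h))))) (\d.(\e.((d e) e)))) v) (\d.(\e.((d e) e))))
Step 19: ((((u (\h.((h (\i.((h i) (h i)))) (h ((\e.(((\f.(\g.(\h.((f h) (g h))))) e) e)) h))))) (\d.(\e.((d e) e)))) v) (\d.(\e.((d e) e))))
Step 20: ((((u (\h.((h (\i.((h i) (h i)))) (h (((\f.(\g.(\h.((f h) (g h))))) h) h))))) (\d.(\e.((d e) e)))) v) (\d.(\e.((d e) e))))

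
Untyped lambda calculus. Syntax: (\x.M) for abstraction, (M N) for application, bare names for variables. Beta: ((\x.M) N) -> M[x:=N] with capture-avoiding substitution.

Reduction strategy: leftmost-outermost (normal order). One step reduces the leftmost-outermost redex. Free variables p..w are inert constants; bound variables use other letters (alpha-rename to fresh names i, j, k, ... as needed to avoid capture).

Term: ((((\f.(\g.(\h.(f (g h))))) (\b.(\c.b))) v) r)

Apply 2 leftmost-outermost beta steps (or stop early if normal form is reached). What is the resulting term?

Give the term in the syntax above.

Answer: ((\h.((\b.(\c.b)) (v h))) r)

Derivation:
Step 0: ((((\f.(\g.(\h.(f (g h))))) (\b.(\c.b))) v) r)
Step 1: (((\g.(\h.((\b.(\c.b)) (g h)))) v) r)
Step 2: ((\h.((\b.(\c.b)) (v h))) r)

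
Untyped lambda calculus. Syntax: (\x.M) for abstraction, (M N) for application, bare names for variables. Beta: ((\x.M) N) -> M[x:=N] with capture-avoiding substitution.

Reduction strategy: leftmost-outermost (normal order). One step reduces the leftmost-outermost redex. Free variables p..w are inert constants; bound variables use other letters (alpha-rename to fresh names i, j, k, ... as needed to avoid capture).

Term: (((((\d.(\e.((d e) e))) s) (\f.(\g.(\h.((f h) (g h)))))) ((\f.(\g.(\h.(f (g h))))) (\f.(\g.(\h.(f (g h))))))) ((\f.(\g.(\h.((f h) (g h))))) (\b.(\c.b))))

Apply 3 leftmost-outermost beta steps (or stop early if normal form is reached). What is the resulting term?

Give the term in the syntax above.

Answer: ((((s (\f.(\g.(\h.((f h) (g h)))))) (\f.(\g.(\h.((f h) (g h)))))) (\g.(\h.((\f.(\g.(\h.(f (g h))))) (g h))))) ((\f.(\g.(\h.((f h) (g h))))) (\b.(\c.b))))

Derivation:
Step 0: (((((\d.(\e.((d e) e))) s) (\f.(\g.(\h.((f h) (g h)))))) ((\f.(\g.(\h.(f (g h))))) (\f.(\g.(\h.(f (g h))))))) ((\f.(\g.(\h.((f h) (g h))))) (\b.(\c.b))))
Step 1: ((((\e.((s e) e)) (\f.(\g.(\h.((f h) (g h)))))) ((\f.(\g.(\h.(f (g h))))) (\f.(\g.(\h.(f (g h))))))) ((\f.(\g.(\h.((f h) (g h))))) (\b.(\c.b))))
Step 2: ((((s (\f.(\g.(\h.((f h) (g h)))))) (\f.(\g.(\h.((f h) (g h)))))) ((\f.(\g.(\h.(f (g h))))) (\f.(\g.(\h.(f (g h))))))) ((\f.(\g.(\h.((f h) (g h))))) (\b.(\c.b))))
Step 3: ((((s (\f.(\g.(\h.((f h) (g h)))))) (\f.(\g.(\h.((f h) (g h)))))) (\g.(\h.((\f.(\g.(\h.(f (g h))))) (g h))))) ((\f.(\g.(\h.((f h) (g h))))) (\b.(\c.b))))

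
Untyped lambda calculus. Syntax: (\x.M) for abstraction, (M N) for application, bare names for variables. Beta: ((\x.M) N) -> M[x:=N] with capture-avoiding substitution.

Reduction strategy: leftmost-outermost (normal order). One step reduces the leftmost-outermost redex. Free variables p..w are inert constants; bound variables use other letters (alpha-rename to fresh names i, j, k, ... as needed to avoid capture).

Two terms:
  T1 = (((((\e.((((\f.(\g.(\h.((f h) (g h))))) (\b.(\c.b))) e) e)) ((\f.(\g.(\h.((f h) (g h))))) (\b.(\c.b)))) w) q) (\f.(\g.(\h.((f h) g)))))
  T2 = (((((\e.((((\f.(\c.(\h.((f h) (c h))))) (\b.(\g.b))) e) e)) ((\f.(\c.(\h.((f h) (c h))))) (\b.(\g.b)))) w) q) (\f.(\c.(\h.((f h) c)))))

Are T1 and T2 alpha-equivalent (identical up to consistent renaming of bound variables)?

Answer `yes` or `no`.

Answer: yes

Derivation:
Term 1: (((((\e.((((\f.(\g.(\h.((f h) (g h))))) (\b.(\c.b))) e) e)) ((\f.(\g.(\h.((f h) (g h))))) (\b.(\c.b)))) w) q) (\f.(\g.(\h.((f h) g)))))
Term 2: (((((\e.((((\f.(\c.(\h.((f h) (c h))))) (\b.(\g.b))) e) e)) ((\f.(\c.(\h.((f h) (c h))))) (\b.(\g.b)))) w) q) (\f.(\c.(\h.((f h) c)))))
Alpha-equivalence: compare structure up to binder renaming.
Result: True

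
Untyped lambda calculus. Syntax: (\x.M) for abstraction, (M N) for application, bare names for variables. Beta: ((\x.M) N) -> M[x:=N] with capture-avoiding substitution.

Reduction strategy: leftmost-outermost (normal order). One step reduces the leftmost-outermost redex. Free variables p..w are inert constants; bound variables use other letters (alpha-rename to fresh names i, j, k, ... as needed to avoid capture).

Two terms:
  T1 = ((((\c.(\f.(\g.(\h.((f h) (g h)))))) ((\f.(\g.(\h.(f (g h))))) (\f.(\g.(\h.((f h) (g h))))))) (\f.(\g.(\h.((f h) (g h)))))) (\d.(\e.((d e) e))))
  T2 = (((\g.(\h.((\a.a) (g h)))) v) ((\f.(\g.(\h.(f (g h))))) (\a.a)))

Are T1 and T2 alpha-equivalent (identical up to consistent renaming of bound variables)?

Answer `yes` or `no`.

Answer: no

Derivation:
Term 1: ((((\c.(\f.(\g.(\h.((f h) (g h)))))) ((\f.(\g.(\h.(f (g h))))) (\f.(\g.(\h.((f h) (g h))))))) (\f.(\g.(\h.((f h) (g h)))))) (\d.(\e.((d e) e))))
Term 2: (((\g.(\h.((\a.a) (g h)))) v) ((\f.(\g.(\h.(f (g h))))) (\a.a)))
Alpha-equivalence: compare structure up to binder renaming.
Result: False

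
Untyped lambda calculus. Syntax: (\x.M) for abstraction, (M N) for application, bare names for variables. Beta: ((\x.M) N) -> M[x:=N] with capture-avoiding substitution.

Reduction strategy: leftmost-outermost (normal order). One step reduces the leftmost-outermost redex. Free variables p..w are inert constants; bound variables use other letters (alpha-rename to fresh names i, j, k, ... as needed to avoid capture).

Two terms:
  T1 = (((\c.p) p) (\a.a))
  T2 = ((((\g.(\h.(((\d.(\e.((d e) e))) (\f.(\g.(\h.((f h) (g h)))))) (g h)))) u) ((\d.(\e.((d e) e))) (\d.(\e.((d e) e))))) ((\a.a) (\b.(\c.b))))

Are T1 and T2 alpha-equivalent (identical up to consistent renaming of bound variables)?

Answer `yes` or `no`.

Term 1: (((\c.p) p) (\a.a))
Term 2: ((((\g.(\h.(((\d.(\e.((d e) e))) (\f.(\g.(\h.((f h) (g h)))))) (g h)))) u) ((\d.(\e.((d e) e))) (\d.(\e.((d e) e))))) ((\a.a) (\b.(\c.b))))
Alpha-equivalence: compare structure up to binder renaming.
Result: False

Answer: no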